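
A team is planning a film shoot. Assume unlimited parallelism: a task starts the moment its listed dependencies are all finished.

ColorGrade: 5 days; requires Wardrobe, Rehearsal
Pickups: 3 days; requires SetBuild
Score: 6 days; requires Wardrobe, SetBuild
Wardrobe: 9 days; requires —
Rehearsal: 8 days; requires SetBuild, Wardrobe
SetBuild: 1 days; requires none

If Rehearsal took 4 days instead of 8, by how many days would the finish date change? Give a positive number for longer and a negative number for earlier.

As given, the longest chain is Wardrobe→Rehearsal→ColorGrade = 9+8+5 = 22, so the finish is 22 days.
Rehearsal is on the critical path; changing it to 4 makes that path 18 days.
That remains the longest chain; total 18 days.
Change in finish: 18 − 22 = -4 days.

-4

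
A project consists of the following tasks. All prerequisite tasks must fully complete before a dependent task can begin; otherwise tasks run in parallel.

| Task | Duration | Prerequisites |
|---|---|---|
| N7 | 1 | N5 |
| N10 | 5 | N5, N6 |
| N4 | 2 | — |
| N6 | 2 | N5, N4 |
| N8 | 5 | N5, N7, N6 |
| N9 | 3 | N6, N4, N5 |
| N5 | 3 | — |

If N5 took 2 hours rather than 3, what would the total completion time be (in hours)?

Critical path before the change: N5→N6→N8 = 3+2+5 = 10 giving 10 hours.
N5 is on the critical path; changing it to 2 makes that path 9 hours.
The binding chain switches to N4→N6→N8 = 2+2+5 = 9; finish 9 hours.

9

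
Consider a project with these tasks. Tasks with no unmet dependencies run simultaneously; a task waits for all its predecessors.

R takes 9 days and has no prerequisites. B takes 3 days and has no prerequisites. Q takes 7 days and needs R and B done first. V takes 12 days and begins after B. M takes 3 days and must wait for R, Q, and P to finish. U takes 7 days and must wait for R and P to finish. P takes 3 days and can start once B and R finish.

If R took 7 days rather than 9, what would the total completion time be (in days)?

17

Actual critical path: R→P→U = 9+3+7 = 19 ⇒ 19 days.
Since R is critical, the -2 change carries straight to that chain (now 17 days).
The critical path is still R→P→U; finish is now 17 days.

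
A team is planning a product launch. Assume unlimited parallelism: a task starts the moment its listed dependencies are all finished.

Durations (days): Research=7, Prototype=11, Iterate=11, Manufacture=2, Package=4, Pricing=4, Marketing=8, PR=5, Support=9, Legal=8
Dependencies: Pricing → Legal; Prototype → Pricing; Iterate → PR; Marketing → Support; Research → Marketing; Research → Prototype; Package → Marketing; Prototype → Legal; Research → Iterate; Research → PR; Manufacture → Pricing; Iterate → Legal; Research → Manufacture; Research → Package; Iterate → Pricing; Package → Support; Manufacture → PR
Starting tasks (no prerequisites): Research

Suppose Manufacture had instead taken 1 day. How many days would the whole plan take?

30

Baseline: Research→Prototype→Pricing→Legal = 7+11+4+8 = 30 → 30 days.
Manufacture has 9 days of float (longest path through it is 21).
That remains the longest chain; total 30 days.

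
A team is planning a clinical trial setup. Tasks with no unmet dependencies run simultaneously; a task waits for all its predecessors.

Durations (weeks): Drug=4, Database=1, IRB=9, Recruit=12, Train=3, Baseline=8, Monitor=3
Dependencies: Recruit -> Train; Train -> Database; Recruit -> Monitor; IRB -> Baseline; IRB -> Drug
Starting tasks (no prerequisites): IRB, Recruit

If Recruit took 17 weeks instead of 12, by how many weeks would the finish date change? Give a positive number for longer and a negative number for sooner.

4

The binding path is IRB→Baseline = 9+8 = 17; finish at 17 weeks.
Recruit has 1 week of float (longest path through it is 16).
Now Recruit→Train→Database = 17+3+1 = 21 is longest, so the finish becomes 21 weeks.
Change in finish: 21 − 17 = +4 weeks.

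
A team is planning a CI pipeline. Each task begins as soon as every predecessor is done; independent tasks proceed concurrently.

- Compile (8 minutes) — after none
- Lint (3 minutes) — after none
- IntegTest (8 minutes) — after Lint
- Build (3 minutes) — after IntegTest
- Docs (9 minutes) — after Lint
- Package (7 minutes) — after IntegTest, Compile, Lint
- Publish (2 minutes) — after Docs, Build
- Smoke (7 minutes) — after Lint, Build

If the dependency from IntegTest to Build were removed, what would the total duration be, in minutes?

18

Original critical path: Lint→IntegTest→Build→Smoke = 3+8+3+7 = 21 ⇒ 21 minutes.
Without IntegTest→Build, Build's earliest start moves from 11 to 0.
The longest chain is now Lint→IntegTest→Package = 3+8+7 = 18, so the plan takes 18 minutes.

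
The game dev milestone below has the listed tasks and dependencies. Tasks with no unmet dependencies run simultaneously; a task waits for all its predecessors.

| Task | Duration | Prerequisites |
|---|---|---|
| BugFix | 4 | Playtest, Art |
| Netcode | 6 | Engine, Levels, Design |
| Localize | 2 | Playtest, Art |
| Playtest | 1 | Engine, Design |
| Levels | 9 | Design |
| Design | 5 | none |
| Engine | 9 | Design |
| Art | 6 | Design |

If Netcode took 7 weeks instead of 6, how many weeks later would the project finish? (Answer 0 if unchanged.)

The binding path is Design→Engine→Netcode = 5+9+6 = 20; finish at 20 weeks.
Netcode is on the critical path; changing it to 7 makes that path 21 weeks.
No other chain overtakes it, so the finish is 21 weeks.
Change in finish: 21 − 20 = +1 weeks.

1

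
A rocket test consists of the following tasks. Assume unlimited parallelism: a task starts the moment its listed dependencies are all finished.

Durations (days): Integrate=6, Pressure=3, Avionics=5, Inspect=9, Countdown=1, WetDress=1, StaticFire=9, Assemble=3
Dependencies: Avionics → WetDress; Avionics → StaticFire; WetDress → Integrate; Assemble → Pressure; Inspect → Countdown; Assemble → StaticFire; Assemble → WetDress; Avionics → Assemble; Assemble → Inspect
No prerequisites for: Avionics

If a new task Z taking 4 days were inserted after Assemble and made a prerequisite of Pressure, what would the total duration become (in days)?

Originally the rocket test takes 18 days.
With Z inserted, Pressure now waits for max(Assemble, Z).
New critical path: Avionics→Assemble→Inspect→Countdown = 5+3+9+1 = 18 ⇒ 18 days.

18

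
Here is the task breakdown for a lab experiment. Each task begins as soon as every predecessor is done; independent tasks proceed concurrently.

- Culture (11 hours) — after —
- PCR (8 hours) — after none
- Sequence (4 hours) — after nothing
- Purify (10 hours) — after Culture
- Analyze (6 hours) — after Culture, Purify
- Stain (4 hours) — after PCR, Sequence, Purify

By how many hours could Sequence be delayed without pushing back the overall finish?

Culture→Purify→Analyze = 11+10+6 = 27 sets the makespan at 27 hours.
The longest chain containing Sequence totals 8 hours.
Slack of Sequence = 19 − 0 = 19 hours.

19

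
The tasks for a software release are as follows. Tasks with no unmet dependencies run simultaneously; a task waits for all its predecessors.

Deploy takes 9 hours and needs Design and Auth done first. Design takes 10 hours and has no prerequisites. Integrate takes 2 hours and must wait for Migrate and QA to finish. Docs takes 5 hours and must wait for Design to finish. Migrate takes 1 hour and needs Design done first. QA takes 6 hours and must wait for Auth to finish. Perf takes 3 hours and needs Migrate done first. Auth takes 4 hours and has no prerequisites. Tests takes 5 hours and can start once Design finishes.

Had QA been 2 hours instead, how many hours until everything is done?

Actual critical path: Design→Deploy = 10+9 = 19 ⇒ 19 hours.
QA is off the critical path — its longest chain is 12 hours, giving 7 of slack.
No other chain overtakes it, so the finish is 19 hours.

19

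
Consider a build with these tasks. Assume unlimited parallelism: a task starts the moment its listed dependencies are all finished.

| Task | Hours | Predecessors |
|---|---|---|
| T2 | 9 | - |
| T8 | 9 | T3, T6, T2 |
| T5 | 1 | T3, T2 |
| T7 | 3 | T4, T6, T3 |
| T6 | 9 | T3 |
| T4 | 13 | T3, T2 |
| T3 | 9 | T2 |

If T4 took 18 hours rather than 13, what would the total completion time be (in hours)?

As given, the longest chain is T2→T3→T6→T8 = 9+9+9+9 = 36, so the finish is 36 hours.
The longest path through T4 is only 34 hours, so T4 has float 2.
The binding chain switches to T2→T3→T4→T7 = 9+9+18+3 = 39; finish 39 hours.

39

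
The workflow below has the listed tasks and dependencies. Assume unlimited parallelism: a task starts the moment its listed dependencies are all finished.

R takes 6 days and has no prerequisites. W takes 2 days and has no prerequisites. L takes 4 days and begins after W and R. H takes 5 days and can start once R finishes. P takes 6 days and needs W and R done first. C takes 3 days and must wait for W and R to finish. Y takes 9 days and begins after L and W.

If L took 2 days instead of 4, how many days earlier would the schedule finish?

The binding path is R→L→Y = 6+4+9 = 19; finish at 19 days.
Since L is critical, the -2 change carries straight to that chain (now 17 days).
The critical path is still R→L→Y; finish is now 17 days.
Change in finish: 17 − 19 = -2 days.

2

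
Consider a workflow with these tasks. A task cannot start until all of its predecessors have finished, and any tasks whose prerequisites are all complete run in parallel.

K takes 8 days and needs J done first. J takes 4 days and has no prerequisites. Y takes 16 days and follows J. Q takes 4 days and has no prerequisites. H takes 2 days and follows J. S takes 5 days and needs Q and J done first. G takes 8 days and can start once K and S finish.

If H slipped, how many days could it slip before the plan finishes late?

14

Critical path: J→Y = 4+16 = 20, so the finish is 20 days.
The longest chain containing H totals 6 days.
So H can slip 20 − 6 = 14 days.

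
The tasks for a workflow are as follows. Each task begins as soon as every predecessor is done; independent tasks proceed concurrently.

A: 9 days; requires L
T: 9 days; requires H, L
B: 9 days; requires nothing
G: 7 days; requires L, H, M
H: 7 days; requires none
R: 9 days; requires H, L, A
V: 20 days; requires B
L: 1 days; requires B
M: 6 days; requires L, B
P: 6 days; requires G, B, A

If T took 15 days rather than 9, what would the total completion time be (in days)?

29

Actual critical path: B→L→M→G→P = 9+1+6+7+6 = 29 ⇒ 29 days.
T is off the critical path — its longest chain is 19 days, giving 10 of slack.
No other chain overtakes it, so the finish is 29 days.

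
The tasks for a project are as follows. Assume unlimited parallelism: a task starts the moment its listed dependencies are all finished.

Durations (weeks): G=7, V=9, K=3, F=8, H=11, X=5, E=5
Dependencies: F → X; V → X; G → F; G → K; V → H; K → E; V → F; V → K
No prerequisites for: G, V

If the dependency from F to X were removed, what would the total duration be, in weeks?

20

Before: longest chain V→F→X = 9+8+5 = 22, finish 22.
Without F→X, X's earliest start moves from 17 to 9.
The longest chain is now V→H = 9+11 = 20, so the job takes 20 weeks.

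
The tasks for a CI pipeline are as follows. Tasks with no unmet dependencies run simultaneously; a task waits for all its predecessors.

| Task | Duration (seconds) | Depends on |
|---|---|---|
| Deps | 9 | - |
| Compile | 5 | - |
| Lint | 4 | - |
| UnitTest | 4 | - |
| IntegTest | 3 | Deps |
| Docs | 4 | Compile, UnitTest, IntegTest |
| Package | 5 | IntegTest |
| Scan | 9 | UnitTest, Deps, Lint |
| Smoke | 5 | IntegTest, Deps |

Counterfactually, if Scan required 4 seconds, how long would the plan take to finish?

The binding path is Deps→Scan = 9+9 = 18; finish at 18 seconds.
Since Scan is critical, the -5 change carries straight to that chain (now 13 seconds).
New critical path: Deps→IntegTest→Package = 9+3+5 = 17 ⇒ 17 seconds.

17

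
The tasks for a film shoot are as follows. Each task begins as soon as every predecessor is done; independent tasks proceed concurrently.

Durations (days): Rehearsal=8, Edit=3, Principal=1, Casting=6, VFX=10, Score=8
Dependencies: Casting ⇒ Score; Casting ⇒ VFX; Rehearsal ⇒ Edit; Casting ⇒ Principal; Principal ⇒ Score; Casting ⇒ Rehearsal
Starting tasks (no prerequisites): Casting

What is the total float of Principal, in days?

The longest chain is Casting→Rehearsal→Edit = 6+8+3 = 17; overall finish 17 days.
Principal finishes as early as 7 and must finish by 9.
Slack of Principal = 8 − 6 = 2 days.

2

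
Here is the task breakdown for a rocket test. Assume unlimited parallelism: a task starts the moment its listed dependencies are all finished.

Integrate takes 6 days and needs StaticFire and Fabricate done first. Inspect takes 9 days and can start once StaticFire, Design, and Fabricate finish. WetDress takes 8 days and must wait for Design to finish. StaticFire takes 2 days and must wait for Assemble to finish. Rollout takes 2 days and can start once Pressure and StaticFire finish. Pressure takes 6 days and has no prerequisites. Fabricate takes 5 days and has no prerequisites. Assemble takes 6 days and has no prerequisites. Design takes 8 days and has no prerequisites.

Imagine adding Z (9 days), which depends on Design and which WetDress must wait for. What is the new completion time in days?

Originally the plan takes 17 days.
With Z inserted, WetDress now waits for max(Design, Z).
New critical path: Design→Z→WetDress = 8+9+8 = 25 ⇒ 25 days.

25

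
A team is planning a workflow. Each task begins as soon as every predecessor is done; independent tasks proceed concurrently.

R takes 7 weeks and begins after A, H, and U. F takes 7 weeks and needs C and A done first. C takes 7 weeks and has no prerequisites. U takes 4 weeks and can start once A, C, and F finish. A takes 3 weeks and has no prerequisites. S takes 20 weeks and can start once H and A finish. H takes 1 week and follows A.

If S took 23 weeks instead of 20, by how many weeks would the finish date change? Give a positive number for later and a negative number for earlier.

Critical path before the change: C→F→U→R = 7+7+4+7 = 25 giving 25 weeks.
S has 1 week of float (longest path through it is 24).
Now A→H→S = 3+1+23 = 27 is longest, so the finish becomes 27 weeks.
Change in finish: 27 − 25 = +2 weeks.

2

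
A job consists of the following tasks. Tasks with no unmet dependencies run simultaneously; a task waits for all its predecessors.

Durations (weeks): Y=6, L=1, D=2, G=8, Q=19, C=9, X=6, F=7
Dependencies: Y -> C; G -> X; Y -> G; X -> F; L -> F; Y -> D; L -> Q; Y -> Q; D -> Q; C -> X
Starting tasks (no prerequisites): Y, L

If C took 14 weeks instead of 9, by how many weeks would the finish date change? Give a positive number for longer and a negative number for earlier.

The binding path is Y→C→X→F = 6+9+6+7 = 28; finish at 28 weeks.
C lies on that path, so at 14 weeks the path becomes 33 weeks.
No other chain overtakes it, so the finish is 33 weeks.
Change in finish: 33 − 28 = +5 weeks.

5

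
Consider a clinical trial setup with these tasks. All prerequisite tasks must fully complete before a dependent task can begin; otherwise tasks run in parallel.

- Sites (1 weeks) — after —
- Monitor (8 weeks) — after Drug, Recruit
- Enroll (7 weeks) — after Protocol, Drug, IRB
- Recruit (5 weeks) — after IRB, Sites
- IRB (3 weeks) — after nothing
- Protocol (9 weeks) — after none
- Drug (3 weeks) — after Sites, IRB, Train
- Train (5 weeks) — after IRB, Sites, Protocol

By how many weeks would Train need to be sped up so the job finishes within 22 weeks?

Current finish: 25 weeks; target: 22.
Train is on every critical path, so each week cut from Train cuts the finish by one (this holds down to a finish of 21).
Need 25 − 22 = 3 weeks off Train → Train becomes 2 weeks, finish becomes 22.

3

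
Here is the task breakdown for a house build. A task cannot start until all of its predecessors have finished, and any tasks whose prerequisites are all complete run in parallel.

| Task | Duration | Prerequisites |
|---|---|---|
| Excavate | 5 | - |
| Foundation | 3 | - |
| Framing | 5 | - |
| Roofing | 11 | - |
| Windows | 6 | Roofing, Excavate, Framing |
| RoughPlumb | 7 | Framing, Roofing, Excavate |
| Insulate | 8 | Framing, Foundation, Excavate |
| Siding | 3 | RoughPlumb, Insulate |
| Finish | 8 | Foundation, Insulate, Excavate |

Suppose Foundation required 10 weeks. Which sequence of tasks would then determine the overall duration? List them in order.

Critical path before the change: Excavate→Insulate→Finish = 5+8+8 = 21 giving 21 weeks.
Foundation has 2 weeks of float (longest path through it is 19).
Now Foundation→Insulate→Finish = 10+8+8 = 26 is longest, so the finish becomes 26 weeks.

Foundation, Insulate, Finish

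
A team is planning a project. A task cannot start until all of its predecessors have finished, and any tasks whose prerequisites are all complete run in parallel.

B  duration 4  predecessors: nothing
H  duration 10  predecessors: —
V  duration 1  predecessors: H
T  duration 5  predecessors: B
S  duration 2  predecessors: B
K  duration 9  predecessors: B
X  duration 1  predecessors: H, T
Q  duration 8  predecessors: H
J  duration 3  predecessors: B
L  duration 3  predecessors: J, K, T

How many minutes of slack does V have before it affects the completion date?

The longest chain is H→Q = 10+8 = 18; overall finish 18 minutes.
The longest chain containing V totals 11 minutes.
Slack of V = 17 − 10 = 7 minutes.

7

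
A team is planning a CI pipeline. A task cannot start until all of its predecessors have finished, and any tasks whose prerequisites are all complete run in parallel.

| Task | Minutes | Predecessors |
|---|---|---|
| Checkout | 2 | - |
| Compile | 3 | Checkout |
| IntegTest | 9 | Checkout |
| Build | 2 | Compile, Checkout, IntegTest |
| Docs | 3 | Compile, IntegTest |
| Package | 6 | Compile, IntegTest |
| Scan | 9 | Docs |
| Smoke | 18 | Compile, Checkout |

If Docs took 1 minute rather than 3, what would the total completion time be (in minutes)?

Actual critical path: Checkout→IntegTest→Docs→Scan = 2+9+3+9 = 23 ⇒ 23 minutes.
Docs is on the critical path; changing it to 1 makes that path 21 minutes.
New critical path: Checkout→Compile→Smoke = 2+3+18 = 23 ⇒ 23 minutes.

23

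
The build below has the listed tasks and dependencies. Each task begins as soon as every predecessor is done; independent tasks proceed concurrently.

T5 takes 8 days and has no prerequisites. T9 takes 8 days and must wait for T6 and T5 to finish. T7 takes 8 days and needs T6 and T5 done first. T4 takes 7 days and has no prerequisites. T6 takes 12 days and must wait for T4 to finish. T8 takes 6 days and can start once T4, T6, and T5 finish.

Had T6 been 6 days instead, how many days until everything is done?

21

Baseline: T4→T6→T7 = 7+12+8 = 27 → 27 days.
T6 is on the critical path; changing it to 6 makes that path 21 days.
The critical path is still T4→T6→T7; finish is now 21 days.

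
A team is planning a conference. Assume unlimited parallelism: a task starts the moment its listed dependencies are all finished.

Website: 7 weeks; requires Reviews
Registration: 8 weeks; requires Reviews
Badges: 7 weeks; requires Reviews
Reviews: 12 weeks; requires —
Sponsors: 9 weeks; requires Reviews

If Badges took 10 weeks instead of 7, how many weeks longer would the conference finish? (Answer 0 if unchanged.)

1

Actual critical path: Reviews→Sponsors = 12+9 = 21 ⇒ 21 weeks.
Badges is off the critical path — its longest chain is 19 weeks, giving 2 of slack.
Now Reviews→Badges = 12+10 = 22 is longest, so the finish becomes 22 weeks.
Change in finish: 22 − 21 = +1 weeks.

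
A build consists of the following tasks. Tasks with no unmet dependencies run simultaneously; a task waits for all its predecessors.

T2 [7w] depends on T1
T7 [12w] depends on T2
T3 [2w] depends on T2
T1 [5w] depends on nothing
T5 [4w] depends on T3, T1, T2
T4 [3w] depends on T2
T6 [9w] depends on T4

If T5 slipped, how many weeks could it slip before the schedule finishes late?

Critical path: T1→T2→T4→T6 = 5+7+3+9 = 24, so the finish is 24 weeks.
Longest path through T5: 18 weeks (earliest finish 18, latest finish 24).
So T5 can slip 24 − 18 = 6 weeks.

6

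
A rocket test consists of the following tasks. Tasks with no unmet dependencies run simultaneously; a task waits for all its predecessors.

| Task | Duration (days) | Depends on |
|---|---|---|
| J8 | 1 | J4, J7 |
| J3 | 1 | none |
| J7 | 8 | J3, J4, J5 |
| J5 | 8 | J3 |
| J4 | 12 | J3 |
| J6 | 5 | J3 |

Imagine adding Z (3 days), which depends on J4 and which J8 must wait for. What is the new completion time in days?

Originally the project takes 22 days.
With Z inserted, J8 now waits for max(J4, J7, Z).
New critical path: J3→J4→J7→J8 = 1+12+8+1 = 22 ⇒ 22 days.

22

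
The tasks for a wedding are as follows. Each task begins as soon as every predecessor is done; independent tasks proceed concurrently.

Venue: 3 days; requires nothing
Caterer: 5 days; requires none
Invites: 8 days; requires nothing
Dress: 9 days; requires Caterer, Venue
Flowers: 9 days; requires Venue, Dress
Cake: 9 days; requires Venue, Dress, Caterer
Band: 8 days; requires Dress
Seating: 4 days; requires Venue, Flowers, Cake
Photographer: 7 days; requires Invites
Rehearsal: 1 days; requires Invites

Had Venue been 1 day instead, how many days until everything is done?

The binding path is Caterer→Dress→Flowers→Seating = 5+9+9+4 = 27; finish at 27 days.
Venue is off the critical path — its longest chain is 25 days, giving 2 of slack.
The critical path is still Caterer→Dress→Flowers→Seating; finish is now 27 days.

27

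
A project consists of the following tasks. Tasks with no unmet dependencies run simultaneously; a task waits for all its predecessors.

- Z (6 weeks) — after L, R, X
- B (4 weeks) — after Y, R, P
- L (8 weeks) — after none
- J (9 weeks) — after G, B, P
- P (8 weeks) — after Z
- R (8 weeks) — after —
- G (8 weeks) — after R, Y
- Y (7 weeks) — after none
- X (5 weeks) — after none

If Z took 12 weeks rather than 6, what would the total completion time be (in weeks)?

41

Baseline: L→Z→P→B→J = 8+6+8+4+9 = 35 → 35 weeks.
Since Z is critical, the +6 change carries straight to that chain (now 41 weeks).
That remains the longest chain; total 41 weeks.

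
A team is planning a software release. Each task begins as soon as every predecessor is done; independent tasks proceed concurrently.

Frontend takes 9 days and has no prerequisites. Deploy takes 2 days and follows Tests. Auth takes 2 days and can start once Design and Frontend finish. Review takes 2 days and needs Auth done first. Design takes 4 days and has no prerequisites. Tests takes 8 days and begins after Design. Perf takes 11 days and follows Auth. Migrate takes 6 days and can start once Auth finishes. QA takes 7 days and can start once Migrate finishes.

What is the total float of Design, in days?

5

Critical path: Frontend→Auth→Migrate→QA = 9+2+6+7 = 24, so the finish is 24 days.
Design finishes as early as 4 and must finish by 9.
Slack of Design = 5 − 0 = 5 days.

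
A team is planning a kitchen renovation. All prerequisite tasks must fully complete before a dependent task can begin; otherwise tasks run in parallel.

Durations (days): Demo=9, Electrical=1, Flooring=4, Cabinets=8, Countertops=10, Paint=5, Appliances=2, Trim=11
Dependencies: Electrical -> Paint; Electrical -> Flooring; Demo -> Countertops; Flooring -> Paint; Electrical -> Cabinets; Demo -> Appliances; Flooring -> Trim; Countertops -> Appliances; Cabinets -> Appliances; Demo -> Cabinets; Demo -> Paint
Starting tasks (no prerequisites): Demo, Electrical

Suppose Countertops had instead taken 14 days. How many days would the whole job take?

As given, the longest chain is Demo→Countertops→Appliances = 9+10+2 = 21, so the finish is 21 days.
Countertops is on the critical path; changing it to 14 makes that path 25 days.
The critical path is still Demo→Countertops→Appliances; finish is now 25 days.

25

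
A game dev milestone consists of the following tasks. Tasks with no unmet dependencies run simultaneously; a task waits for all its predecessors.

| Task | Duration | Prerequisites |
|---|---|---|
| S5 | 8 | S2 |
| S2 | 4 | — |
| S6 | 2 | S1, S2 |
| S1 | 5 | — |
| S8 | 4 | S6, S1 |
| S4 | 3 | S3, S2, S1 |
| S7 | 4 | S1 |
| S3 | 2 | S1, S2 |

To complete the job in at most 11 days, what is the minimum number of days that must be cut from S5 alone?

Current finish: 12 days; target: 11.
S5 is on every critical path, so each day cut from S5 cuts the finish by one (this holds down to a finish of 11).
Need 12 − 11 = 1 day off S5 → S5 becomes 7 days, finish becomes 11.

1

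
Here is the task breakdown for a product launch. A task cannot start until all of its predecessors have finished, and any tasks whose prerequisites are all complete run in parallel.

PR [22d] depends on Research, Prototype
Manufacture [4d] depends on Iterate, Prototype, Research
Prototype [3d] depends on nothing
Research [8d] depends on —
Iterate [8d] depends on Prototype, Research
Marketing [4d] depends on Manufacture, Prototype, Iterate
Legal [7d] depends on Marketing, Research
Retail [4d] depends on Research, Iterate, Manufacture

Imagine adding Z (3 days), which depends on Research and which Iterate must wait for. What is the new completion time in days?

Originally the product launch takes 31 days.
With Z inserted, Iterate now waits for max(Prototype, Research, Z).
New critical path: Research→Z→Iterate→Manufacture→Marketing→Legal = 8+3+8+4+4+7 = 34 ⇒ 34 days.

34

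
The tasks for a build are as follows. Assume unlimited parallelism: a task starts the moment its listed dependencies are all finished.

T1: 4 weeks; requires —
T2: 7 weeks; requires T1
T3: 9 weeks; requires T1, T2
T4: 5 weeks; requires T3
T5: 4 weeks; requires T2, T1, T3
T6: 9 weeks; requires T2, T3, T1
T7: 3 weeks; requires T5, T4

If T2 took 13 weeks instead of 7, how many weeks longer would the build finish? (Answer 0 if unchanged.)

6

Baseline: T1→T2→T3→T6 = 4+7+9+9 = 29 → 29 weeks.
T2 is on the critical path; changing it to 13 makes that path 35 weeks.
The critical path is still T1→T2→T3→T6; finish is now 35 weeks.
Change in finish: 35 − 29 = +6 weeks.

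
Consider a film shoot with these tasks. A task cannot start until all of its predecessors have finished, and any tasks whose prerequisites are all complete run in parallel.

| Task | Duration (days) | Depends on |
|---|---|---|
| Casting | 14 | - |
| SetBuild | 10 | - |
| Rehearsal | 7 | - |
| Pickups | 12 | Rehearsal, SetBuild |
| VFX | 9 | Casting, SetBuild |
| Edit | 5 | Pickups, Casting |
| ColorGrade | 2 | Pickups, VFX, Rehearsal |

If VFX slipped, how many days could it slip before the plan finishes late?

2

SetBuild→Pickups→Edit = 10+12+5 = 27 sets the makespan at 27 days.
Longest path through VFX: 25 days (earliest finish 23, latest finish 25).
Float = 27 − 25 = 2.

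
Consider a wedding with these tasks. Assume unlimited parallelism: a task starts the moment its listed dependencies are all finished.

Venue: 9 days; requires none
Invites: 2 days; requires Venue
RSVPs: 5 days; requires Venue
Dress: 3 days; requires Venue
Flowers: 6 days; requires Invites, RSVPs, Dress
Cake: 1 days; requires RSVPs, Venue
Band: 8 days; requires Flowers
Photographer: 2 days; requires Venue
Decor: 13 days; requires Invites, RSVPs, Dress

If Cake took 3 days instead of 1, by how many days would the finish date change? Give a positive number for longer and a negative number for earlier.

Critical path before the change: Venue→RSVPs→Flowers→Band = 9+5+6+8 = 28 giving 28 days.
The longest path through Cake is only 15 days, so Cake has float 13.
That remains the longest chain; total 28 days.
Change in finish: 28 − 28 = +0 days.

0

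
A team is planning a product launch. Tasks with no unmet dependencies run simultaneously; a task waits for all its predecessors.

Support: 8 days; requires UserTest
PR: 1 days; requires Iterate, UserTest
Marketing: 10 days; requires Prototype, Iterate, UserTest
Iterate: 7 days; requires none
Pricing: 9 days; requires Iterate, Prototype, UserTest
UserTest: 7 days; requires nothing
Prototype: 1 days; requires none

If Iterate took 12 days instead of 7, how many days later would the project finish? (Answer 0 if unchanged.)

The binding path is Iterate→Marketing = 7+10 = 17; finish at 17 days.
Since Iterate is critical, the +5 change carries straight to that chain (now 22 days).
The critical path is still Iterate→Marketing; finish is now 22 days.
Change in finish: 22 − 17 = +5 days.

5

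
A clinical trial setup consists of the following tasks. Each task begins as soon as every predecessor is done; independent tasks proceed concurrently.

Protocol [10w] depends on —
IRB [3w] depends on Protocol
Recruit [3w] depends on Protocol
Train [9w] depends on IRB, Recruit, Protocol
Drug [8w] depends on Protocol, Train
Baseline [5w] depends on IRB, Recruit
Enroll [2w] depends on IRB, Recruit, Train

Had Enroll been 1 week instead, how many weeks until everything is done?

Baseline: Protocol→IRB→Train→Drug = 10+3+9+8 = 30 → 30 weeks.
Enroll has 6 weeks of float (longest path through it is 24).
The critical path is still Protocol→IRB→Train→Drug; finish is now 30 weeks.

30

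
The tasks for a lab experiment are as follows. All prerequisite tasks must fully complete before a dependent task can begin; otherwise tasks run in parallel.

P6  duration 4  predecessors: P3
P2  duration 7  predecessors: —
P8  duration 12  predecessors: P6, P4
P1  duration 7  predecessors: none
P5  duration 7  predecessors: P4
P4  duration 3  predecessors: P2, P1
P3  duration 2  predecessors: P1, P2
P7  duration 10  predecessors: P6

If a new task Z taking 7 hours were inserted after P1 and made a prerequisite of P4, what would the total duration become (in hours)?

29

Originally the job takes 25 hours.
With Z inserted, P4 now waits for max(P2, P1, Z).
New critical path: P1→Z→P4→P8 = 7+7+3+12 = 29 ⇒ 29 hours.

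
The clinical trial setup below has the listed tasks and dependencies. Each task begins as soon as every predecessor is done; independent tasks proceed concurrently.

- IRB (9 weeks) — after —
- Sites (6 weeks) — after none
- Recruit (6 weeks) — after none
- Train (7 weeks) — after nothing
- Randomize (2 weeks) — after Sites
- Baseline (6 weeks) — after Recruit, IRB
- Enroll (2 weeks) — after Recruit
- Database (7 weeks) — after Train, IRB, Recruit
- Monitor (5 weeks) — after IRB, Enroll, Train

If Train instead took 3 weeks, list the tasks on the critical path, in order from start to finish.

IRB, Database

Baseline: IRB→Database = 9+7 = 16 → 16 weeks.
Train has 2 weeks of float (longest path through it is 14).
That remains the longest chain; total 16 weeks.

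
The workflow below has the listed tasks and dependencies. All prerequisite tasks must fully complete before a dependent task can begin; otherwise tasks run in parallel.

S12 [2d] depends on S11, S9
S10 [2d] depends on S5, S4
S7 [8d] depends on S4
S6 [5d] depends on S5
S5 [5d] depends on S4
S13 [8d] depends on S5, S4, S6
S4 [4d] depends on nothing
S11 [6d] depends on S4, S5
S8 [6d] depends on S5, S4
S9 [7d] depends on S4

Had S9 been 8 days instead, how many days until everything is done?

22

The binding path is S4→S5→S6→S13 = 4+5+5+8 = 22; finish at 22 days.
S9 is off the critical path — its longest chain is 13 days, giving 9 of slack.
No other chain overtakes it, so the finish is 22 days.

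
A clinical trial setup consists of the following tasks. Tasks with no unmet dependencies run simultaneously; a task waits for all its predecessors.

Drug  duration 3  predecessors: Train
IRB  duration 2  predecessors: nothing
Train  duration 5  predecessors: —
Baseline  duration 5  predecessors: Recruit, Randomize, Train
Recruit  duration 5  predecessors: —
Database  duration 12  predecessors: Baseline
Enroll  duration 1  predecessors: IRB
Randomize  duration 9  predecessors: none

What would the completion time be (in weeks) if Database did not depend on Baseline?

14

Original critical path: Randomize→Baseline→Database = 9+5+12 = 26 ⇒ 26 weeks.
Without Baseline→Database, Database's earliest start moves from 14 to 0.
The longest chain is now Randomize→Baseline = 9+5 = 14, so the schedule takes 14 weeks.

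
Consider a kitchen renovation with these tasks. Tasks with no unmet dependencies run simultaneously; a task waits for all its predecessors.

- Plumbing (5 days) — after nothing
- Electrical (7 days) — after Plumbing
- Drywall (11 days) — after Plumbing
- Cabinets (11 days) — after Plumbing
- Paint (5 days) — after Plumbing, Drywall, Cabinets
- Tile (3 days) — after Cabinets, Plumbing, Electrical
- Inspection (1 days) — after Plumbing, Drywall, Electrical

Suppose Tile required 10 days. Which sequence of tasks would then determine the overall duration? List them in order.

Plumbing, Cabinets, Tile

As given, the longest chain is Plumbing→Drywall→Paint = 5+11+5 = 21, so the finish is 21 days.
Tile has 2 days of float (longest path through it is 19).
Now Plumbing→Cabinets→Tile = 5+11+10 = 26 is longest, so the finish becomes 26 days.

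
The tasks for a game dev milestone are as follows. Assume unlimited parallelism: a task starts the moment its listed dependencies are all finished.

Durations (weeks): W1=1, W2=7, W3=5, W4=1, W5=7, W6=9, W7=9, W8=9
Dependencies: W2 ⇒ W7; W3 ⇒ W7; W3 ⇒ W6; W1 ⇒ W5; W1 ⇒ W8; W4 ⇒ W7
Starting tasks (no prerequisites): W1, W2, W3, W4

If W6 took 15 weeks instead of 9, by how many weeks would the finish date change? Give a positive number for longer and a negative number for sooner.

4

The binding path is W2→W7 = 7+9 = 16; finish at 16 weeks.
W6 is off the critical path — its longest chain is 14 weeks, giving 2 of slack.
New critical path: W3→W6 = 5+15 = 20 ⇒ 20 weeks.
Change in finish: 20 − 16 = +4 weeks.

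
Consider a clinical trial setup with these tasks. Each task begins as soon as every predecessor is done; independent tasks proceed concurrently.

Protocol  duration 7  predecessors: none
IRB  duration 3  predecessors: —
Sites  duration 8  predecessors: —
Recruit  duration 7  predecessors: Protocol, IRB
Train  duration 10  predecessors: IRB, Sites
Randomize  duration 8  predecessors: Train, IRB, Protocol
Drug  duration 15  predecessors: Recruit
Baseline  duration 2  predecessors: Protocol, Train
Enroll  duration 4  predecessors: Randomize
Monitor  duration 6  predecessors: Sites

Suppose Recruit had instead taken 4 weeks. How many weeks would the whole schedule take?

30

As given, the longest chain is Sites→Train→Randomize→Enroll = 8+10+8+4 = 30, so the finish is 30 weeks.
The longest path through Recruit is only 29 weeks, so Recruit has float 1.
No other chain overtakes it, so the finish is 30 weeks.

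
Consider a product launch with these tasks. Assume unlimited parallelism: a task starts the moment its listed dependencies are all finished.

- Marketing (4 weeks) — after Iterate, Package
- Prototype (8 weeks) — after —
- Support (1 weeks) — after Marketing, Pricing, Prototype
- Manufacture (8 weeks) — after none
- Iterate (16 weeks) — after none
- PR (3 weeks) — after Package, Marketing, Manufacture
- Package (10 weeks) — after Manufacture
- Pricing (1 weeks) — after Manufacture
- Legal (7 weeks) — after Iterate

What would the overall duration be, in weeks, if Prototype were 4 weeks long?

Critical path before the change: Manufacture→Package→Marketing→PR = 8+10+4+3 = 25 giving 25 weeks.
Prototype is off the critical path — its longest chain is 9 weeks, giving 16 of slack.
The critical path is still Manufacture→Package→Marketing→PR; finish is now 25 weeks.

25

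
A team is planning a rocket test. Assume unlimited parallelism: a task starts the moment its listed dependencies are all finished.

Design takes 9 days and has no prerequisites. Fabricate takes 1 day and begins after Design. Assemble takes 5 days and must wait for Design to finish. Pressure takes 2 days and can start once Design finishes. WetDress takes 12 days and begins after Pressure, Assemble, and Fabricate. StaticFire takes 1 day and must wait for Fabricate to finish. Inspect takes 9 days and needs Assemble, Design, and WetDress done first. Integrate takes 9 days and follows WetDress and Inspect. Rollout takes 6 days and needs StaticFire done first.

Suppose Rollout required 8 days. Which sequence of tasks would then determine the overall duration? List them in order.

Design, Assemble, WetDress, Inspect, Integrate

Critical path before the change: Design→Assemble→WetDress→Inspect→Integrate = 9+5+12+9+9 = 44 giving 44 days.
The longest path through Rollout is only 17 days, so Rollout has float 27.
The critical path is still Design→Assemble→WetDress→Inspect→Integrate; finish is now 44 days.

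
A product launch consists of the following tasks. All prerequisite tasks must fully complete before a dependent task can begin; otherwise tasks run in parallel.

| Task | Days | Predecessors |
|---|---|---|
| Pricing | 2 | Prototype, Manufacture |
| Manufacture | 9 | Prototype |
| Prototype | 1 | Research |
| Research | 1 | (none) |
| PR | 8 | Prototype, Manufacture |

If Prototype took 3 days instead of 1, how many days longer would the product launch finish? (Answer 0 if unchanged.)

2

As given, the longest chain is Research→Prototype→Manufacture→PR = 1+1+9+8 = 19, so the finish is 19 days.
Prototype is on the critical path; changing it to 3 makes that path 21 days.
No other chain overtakes it, so the finish is 21 days.
Change in finish: 21 − 19 = +2 days.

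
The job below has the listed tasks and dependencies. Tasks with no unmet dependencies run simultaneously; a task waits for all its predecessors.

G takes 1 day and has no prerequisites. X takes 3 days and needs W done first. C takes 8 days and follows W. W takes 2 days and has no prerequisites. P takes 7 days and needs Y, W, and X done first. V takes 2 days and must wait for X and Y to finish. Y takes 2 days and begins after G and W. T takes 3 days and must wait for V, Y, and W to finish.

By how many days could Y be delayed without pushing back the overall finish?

1

The longest chain is W→X→P = 2+3+7 = 12; overall finish 12 days.
Y finishes as early as 4 and must finish by 5.
Float = 12 − 11 = 1.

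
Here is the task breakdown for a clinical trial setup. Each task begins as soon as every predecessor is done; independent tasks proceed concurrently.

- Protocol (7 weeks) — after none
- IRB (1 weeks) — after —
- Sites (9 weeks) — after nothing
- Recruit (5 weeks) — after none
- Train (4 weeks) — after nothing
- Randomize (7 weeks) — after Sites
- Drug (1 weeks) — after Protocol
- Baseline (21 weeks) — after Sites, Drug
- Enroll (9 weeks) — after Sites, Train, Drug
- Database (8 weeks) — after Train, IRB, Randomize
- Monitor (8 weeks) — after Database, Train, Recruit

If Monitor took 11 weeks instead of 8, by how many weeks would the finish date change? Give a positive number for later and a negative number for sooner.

As given, the longest chain is Sites→Randomize→Database→Monitor = 9+7+8+8 = 32, so the finish is 32 weeks.
Monitor lies on that path, so at 11 weeks the path becomes 35 weeks.
The critical path is still Sites→Randomize→Database→Monitor; finish is now 35 weeks.
Change in finish: 35 − 32 = +3 weeks.

3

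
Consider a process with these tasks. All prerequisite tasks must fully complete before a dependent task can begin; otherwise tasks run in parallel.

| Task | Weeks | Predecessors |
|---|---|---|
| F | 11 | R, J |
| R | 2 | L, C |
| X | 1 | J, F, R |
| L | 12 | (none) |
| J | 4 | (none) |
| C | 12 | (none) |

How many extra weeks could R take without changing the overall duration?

0

The longest chain is C→R→F→X = 12+2+11+1 = 26; overall finish 26 weeks.
Longest path through R: 26 weeks (earliest finish 14, latest finish 14).
Float = 26 − 26 = 0.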